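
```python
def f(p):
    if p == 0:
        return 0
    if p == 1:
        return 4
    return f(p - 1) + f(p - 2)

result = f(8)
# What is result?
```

Build up from base cases: f(0)=0, f(1)=4, f(2)=4, f(3)=8, f(4)=12, f(5)=20, f(6)=32, ..., f(8)=84

Answer: 84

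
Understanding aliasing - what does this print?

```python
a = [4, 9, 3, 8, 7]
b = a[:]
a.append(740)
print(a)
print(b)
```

Key concept: slice [:] creates copy.
Step by step:
`a = [4, 9, 3, 8, 7]` → a = [4, 9, 3, 8, 7]
`b = a[:]` → b = [4, 9, 3, 8, 7]
`a.append(740)` → a = [4, 9, 3, 8, 7, 740]
`print(a)` → prints [4, 9, 3, 8, 7, 740]
`print(b)` → prints [4, 9, 3, 8, 7]

Answer:
[4, 9, 3, 8, 7, 740]
[4, 9, 3, 8, 7]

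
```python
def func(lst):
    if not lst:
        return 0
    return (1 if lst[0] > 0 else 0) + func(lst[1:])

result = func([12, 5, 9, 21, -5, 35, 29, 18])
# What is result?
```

Count of positive elements in [12, 5, 9, 21, -5, 35, 29, 18] = 7

Answer: 7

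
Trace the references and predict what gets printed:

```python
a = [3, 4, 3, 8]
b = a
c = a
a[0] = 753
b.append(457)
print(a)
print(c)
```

Key concept: multiple aliases.
Step by step:
`a = [3, 4, 3, 8]` → a = [3, 4, 3, 8]
`b = a` → b = [3, 4, 3, 8] (same object as a)
`c = a` → c = [3, 4, 3, 8] (same object as a, b)
`a[0] = 753` → a = [753, 4, 3, 8] (same object as b, c); b = [753, 4, 3, 8] (same object as a, c); c = [753, 4, 3, 8] (same object as a, b)
`b.append(457)` → a = [753, 4, 3, 8, 457] (same object as b, c); b = [753, 4, 3, 8, 457] (same object as a, c); c = [753, 4, 3, 8, 457] (same object as a, b)
`print(a)` → prints [753, 4, 3, 8, 457]
`print(c)` → prints [753, 4, 3, 8, 457]

Answer:
[753, 4, 3, 8, 457]
[753, 4, 3, 8, 457]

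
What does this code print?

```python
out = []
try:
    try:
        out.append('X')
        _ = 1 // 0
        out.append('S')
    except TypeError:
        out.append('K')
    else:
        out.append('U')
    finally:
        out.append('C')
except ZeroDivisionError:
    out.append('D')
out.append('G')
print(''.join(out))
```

Execution trace: 'X' (try body) → 'C' (finally) → 'D' (outer except ZeroDivisionError) → 'G' (after the try/except). Output: XCDG

Answer: XCDG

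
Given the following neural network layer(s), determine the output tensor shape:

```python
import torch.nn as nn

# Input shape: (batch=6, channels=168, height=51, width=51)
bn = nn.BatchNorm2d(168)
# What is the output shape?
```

Input: (6, 168, 51, 51) -> Output: (6, 168, 51, 51)

Answer: (6, 168, 51, 51)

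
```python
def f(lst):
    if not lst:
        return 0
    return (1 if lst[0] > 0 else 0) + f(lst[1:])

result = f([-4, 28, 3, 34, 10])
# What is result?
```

Count of positive elements in [-4, 28, 3, 34, 10] = 4

Answer: 4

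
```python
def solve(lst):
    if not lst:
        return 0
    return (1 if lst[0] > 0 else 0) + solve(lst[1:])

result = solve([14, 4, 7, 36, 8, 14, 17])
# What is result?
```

Count of positive elements in [14, 4, 7, 36, 8, 14, 17] = 7

Answer: 7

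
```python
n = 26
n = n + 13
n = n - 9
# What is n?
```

Trace:
`n = 26` → n = 26
`n = n + 13` → n = 39
`n = n - 9` → n = 30
So n = 30

Answer: 30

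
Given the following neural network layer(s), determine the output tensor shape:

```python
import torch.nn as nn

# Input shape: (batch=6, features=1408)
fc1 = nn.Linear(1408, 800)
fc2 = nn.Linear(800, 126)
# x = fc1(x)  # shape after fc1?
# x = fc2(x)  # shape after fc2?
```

Input: (6, 1408) -> after fc1: (6, 800) -> Output: (6, 126)

Answer: (6, 126)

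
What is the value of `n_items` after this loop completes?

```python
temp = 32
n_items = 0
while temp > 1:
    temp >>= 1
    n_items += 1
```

Count right shifts until 1
`n_items` takes the values: 0 → 1 → 2 → 3 → 4 → 5

Answer: 5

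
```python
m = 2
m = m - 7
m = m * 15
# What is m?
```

Trace:
`m = 2` → m = 2
`m = m - 7` → m = -5
`m = m * 15` → m = -75
So m = -75

Answer: -75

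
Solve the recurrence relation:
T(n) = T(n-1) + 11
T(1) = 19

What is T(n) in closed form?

Unrolling: T(n) = T(1) + 11·(n-1) = 19 + 11(n-1) = 11n + 8.

Answer: T(n) = 11n + 8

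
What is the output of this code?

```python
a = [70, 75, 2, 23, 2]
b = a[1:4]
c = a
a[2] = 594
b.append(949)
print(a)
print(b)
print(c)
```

Key concept: slice vs alias.
Step by step:
`a = [70, 75, 2, 23, 2]` → a = [70, 75, 2, 23, 2]
`b = a[1:4]` → b = [75, 2, 23]
`c = a` → c = [70, 75, 2, 23, 2] (same object as a)
`a[2] = 594` → a = [70, 75, 594, 23, 2] (same object as c); c = [70, 75, 594, 23, 2] (same object as a)
`b.append(949)` → b = [75, 2, 23, 949]
`print(a)` → prints [70, 75, 594, 23, 2]
`print(b)` → prints [75, 2, 23, 949]
`print(c)` → prints [70, 75, 594, 23, 2]

Answer:
[70, 75, 594, 23, 2]
[75, 2, 23, 949]
[70, 75, 594, 23, 2]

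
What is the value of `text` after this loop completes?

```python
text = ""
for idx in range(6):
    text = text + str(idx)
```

Concatenate digits 0 to 5
`text` takes the values: "" → "0" → "01" → "012" → "0123" → "01234" → "012345"

Answer: "012345"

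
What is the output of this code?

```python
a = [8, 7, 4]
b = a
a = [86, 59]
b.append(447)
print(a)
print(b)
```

Key concept: rebinding vs mutation: a is rebound to a new list, b still points at the original.
Step by step:
`a = [8, 7, 4]` → a = [8, 7, 4]
`b = a` → b = [8, 7, 4] (same object as a)
`a = [86, 59]` → a = [86, 59]
`b.append(447)` → b = [8, 7, 4, 447]
`print(a)` → prints [86, 59]
`print(b)` → prints [8, 7, 4, 447]

Answer:
[86, 59]
[8, 7, 4, 447]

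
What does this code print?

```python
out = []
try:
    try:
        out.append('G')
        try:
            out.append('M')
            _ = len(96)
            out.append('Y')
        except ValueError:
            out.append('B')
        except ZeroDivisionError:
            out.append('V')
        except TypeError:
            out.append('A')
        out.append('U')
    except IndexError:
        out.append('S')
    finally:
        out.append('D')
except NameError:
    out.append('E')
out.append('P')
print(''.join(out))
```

Execution trace: 'G' (try body) → 'M' (inner try body) → 'A' (inner except TypeError) → 'U' (try body, no exception) → 'D' (finally) → 'P' (after the try/except). Output: GMAUDP

Answer: GMAUDP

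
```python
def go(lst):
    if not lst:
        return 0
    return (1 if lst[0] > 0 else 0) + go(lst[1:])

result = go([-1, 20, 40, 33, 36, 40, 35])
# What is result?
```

Count of positive elements in [-1, 20, 40, 33, 36, 40, 35] = 6

Answer: 6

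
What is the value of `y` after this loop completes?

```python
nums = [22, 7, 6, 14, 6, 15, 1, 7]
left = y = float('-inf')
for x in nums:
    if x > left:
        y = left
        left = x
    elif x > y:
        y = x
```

Second largest (with repeats) in [22, 7, 6, 14, 6, 15, 1, 7]
`y` takes the values: -inf → 7 → 14 → 15

Answer: 15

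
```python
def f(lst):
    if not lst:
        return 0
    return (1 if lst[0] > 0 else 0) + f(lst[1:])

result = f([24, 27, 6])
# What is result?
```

Count of positive elements in [24, 27, 6] = 3

Answer: 3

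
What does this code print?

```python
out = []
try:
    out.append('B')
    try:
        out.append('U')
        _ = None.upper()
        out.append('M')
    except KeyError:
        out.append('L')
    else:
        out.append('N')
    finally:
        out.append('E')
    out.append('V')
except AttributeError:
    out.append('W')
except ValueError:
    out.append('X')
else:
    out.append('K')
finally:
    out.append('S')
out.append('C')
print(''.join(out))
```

Execution trace: 'B' (try body) → 'U' (inner try body) → 'E' (inner finally) → 'W' (except AttributeError) → 'S' (finally) → 'C' (after the try/except). Output: BUEWSC

Answer: BUEWSC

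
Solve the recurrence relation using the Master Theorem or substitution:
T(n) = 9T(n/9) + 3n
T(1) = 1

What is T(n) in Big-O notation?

By Master Theorem: a=9, b=9, f(n)=3n. Since log_9(9) = 1 and f(n) = Θ(n^1), Case 2 applies. T(n) = O(n log n).

Answer: O(n log n)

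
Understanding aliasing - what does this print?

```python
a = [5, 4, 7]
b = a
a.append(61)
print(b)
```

Key concept: basic list aliasing.
Step by step:
`a = [5, 4, 7]` → a = [5, 4, 7]
`b = a` → b = [5, 4, 7] (same object as a)
`a.append(61)` → a = [5, 4, 7, 61] (same object as b); b = [5, 4, 7, 61] (same object as a)
`print(b)` → prints [5, 4, 7, 61]

Answer: [5, 4, 7, 61]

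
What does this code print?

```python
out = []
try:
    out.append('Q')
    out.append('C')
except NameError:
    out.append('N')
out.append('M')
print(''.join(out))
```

Execution trace: 'Q' (try body) → 'C' (try body, no exception) → 'M' (after the try/except). Output: QCM

Answer: QCM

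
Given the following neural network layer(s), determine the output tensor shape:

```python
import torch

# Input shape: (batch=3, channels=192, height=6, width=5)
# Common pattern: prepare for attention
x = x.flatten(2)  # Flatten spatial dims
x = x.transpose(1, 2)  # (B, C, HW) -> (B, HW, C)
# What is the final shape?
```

Input: (3, 192, 6, 5) -> after flatten(2): (3, 192, 30) -> Output: (3, 30, 192)

Answer: (3, 30, 192)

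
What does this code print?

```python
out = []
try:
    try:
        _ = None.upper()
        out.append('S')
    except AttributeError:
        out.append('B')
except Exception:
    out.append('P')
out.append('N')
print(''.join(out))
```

Execution trace: 'B' (inner except AttributeError) → 'N' (after the try/except). Output: BN

Answer: BN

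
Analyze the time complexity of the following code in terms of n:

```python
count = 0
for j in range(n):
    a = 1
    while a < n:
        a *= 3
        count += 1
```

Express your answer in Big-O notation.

Each loop level contributes: n × log n. Multiplying the contributions gives O(n log n).

Answer: O(n log n)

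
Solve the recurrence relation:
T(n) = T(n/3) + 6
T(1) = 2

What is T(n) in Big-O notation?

Each step divides n by 3 and adds 6. After log_3(n) steps we reach T(1)=2. So T(n) = 6·log_3(n) + 2 = O(log n).

Answer: O(log n)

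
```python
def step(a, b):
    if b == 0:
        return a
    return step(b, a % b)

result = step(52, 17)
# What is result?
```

step(52, 17) -> step(17, 1) -> step(1, 0) -> 1

Answer: 1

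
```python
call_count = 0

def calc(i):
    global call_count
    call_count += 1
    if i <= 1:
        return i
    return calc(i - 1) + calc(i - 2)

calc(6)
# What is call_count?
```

Calls(i) = 1 + Calls(i-1) + Calls(i-2); Calls(0)=Calls(1)=1. For i=6 this gives 25.

Answer: 25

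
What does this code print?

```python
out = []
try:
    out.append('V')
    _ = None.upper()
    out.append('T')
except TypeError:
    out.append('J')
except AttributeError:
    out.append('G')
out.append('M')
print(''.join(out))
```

Execution trace: 'V' (try body) → 'G' (except AttributeError) → 'M' (after the try/except). Output: VGM

Answer: VGM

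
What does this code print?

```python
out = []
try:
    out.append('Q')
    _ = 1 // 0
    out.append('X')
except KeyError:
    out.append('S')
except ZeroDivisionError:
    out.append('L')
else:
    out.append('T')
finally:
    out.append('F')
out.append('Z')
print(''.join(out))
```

Execution trace: 'Q' (try body) → 'L' (except ZeroDivisionError) → 'F' (finally) → 'Z' (after the try/except). Output: QLFZ

Answer: QLFZ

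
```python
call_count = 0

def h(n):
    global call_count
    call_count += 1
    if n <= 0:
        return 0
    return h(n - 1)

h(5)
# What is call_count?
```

Linear recursion stepping by 1: 6 calls from n=5 down to ≤0.

Answer: 6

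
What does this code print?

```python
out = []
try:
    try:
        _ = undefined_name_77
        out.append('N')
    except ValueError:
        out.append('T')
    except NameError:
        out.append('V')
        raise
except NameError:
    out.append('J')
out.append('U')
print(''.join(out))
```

Execution trace: 'V' (inner except NameError) → 'J' (outer except NameError) → 'U' (after the try/except). Output: VJU

Answer: VJU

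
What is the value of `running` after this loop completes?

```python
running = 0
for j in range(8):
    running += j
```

Sum of 0 to 7 = 28
`running` takes the values: 0 → 1 → 3 → 6 → 10 → 15 → 21 → 28

Answer: 28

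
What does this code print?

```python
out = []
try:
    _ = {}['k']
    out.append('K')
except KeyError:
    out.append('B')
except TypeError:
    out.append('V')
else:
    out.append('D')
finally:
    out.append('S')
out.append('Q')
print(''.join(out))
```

Execution trace: 'B' (except KeyError) → 'S' (finally) → 'Q' (after the try/except). Output: BSQ

Answer: BSQ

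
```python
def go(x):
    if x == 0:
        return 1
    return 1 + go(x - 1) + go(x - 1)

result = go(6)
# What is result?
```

go(x) = 1 + 2·go(x-1), go(0)=1. Closed form: (1+1)·2^6 - 1 = 127.

Answer: 127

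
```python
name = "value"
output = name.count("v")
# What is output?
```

Trace:
`name = "value"` → name = 'value'
`output = name.count("v")` → output = 1
So output = 1

Answer: 1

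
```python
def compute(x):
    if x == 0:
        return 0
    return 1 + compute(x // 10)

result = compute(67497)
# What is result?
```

Count of digits of 67497: 5

Answer: 5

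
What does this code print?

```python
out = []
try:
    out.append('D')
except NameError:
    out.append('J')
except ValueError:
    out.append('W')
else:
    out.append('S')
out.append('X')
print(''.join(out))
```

Execution trace: 'D' (try body, no exception) → 'S' (else) → 'X' (after the try/except). Output: DSX

Answer: DSX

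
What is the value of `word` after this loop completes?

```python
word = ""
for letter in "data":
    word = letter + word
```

Reverse 'data'
`word` takes the values: "" → "d" → "ad" → "tad" → "atad"

Answer: "atad"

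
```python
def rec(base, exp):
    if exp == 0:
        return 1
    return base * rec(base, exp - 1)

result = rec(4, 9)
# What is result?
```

rec(4, 9) = 4 * 4 * 4 * 4 * 4 * 4 * 4 * 4 * 4 = 262144

Answer: 262144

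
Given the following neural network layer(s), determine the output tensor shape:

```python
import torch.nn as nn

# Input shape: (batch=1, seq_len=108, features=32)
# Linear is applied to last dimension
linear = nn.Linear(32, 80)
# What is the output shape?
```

Input: (1, 108, 32) -> Output: (1, 108, 80)

Answer: (1, 108, 80)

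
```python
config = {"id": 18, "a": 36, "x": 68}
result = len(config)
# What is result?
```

Trace:
`config = {"id": 18, "a": 36, "x": 68}` → config = {'id': 18, 'a': 36, 'x': 68}
`result = len(config)` → result = 3
So result = 3

Answer: 3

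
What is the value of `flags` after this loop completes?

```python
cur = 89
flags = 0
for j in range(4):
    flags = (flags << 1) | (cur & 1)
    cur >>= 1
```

Reverse lowest 4 bits of 89
`flags` takes the values: 0 → 1 → 2 → 4 → 9

Answer: 9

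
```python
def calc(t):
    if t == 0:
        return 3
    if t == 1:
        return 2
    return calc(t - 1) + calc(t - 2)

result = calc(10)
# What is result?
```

Build up from base cases: calc(0)=3, calc(1)=2, calc(2)=5, calc(3)=7, calc(4)=12, calc(5)=19, calc(6)=31, ..., calc(10)=212

Answer: 212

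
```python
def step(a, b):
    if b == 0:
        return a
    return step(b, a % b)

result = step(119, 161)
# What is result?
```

step(119, 161) -> step(161, 119) -> step(119, 42) -> step(42, 35) -> step(35, 7) -> step(7, 0) -> 7

Answer: 7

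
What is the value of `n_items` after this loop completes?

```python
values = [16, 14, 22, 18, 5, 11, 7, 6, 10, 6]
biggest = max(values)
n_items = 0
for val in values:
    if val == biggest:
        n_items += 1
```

Count of max value 22 in [16, 14, 22, 18, 5, 11, 7, 6, 10, 6]
`n_items` takes the values: 0 → 1

Answer: 1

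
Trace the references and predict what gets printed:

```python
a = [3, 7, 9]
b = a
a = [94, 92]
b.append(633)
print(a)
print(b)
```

Key concept: rebinding vs mutation: a is rebound to a new list, b still points at the original.
Step by step:
`a = [3, 7, 9]` → a = [3, 7, 9]
`b = a` → b = [3, 7, 9] (same object as a)
`a = [94, 92]` → a = [94, 92]
`b.append(633)` → b = [3, 7, 9, 633]
`print(a)` → prints [94, 92]
`print(b)` → prints [3, 7, 9, 633]

Answer:
[94, 92]
[3, 7, 9, 633]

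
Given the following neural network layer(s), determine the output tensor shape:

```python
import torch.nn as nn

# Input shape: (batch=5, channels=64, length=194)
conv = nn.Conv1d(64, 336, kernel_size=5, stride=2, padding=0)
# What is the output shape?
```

Input: (5, 64, 194) -> Output: (5, 336, 95)

Answer: (5, 336, 95)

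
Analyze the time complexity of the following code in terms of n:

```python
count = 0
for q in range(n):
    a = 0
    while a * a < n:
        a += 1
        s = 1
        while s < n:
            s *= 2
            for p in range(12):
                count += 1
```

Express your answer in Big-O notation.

Each loop level contributes: n × √n × log n × 1. Multiplying the contributions gives O(n√n log n).

Answer: O(n√n log n)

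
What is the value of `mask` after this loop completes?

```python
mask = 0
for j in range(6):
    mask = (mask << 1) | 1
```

Build 6 consecutive 1-bits: 0b111111
`mask` takes the values: 0 → 1 → 3 → 7 → 15 → 31 → 63

Answer: 63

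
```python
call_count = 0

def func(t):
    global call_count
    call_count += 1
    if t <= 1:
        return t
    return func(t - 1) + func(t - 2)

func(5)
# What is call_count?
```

Calls(t) = 1 + Calls(t-1) + Calls(t-2); Calls(0)=Calls(1)=1. For t=5 this gives 15.

Answer: 15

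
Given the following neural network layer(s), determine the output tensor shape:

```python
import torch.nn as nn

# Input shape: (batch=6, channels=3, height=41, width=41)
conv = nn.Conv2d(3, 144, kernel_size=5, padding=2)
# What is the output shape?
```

Input: (6, 3, 41, 41) -> Output: (6, 144, 41, 41)

Answer: (6, 144, 41, 41)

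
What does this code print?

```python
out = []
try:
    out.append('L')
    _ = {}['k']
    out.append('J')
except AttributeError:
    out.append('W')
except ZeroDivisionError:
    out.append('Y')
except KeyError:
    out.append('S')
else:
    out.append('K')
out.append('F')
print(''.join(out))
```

Execution trace: 'L' (try body) → 'S' (except KeyError) → 'F' (after the try/except). Output: LSF

Answer: LSF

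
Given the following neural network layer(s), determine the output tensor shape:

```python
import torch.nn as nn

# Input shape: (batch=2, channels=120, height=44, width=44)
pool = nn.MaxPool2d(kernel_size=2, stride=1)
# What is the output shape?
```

Input: (2, 120, 44, 44) -> Output: (2, 120, 43, 43)

Answer: (2, 120, 43, 43)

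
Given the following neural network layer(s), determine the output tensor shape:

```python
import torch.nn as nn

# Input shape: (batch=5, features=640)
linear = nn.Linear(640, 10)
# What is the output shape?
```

Input: (5, 640) -> Output: (5, 10)

Answer: (5, 10)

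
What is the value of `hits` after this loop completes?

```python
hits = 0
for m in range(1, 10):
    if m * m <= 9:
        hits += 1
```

Count numbers where m² ≤ 9
`hits` takes the values: 0 → 1 → 2 → 3

Answer: 3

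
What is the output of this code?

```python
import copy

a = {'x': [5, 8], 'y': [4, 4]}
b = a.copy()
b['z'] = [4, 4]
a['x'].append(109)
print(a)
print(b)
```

Key concept: shallow copy of dict with mutable values.
Step by step:
`a = {'x': [5, 8], 'y': [4, 4]}` → a = {'x': [5, 8], 'y': [4, 4]}
`b = a.copy()` → b = {'x': [5, 8], 'y': [4, 4]}
`b['z'] = [4, 4]` → b = {'x': [5, 8], 'y': [4, 4], 'z': [4, 4]}
`a['x'].append(109)` → a = {'x': [5, 8, 109], 'y': [4, 4]}; b = {'x': [5, 8, 109], 'y': [4, 4], 'z': [4, 4]}
`print(a)` → prints {'x': [5, 8, 109], 'y': [4, 4]}
`print(b)` → prints {'x': [5, 8, 109], 'y': [4, 4], 'z': [4, 4]}

Answer:
{'x': [5, 8, 109], 'y': [4, 4]}
{'x': [5, 8, 109], 'y': [4, 4], 'z': [4, 4]}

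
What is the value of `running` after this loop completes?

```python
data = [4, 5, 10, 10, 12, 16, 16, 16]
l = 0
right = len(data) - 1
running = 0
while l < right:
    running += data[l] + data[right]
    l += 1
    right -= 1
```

Sum of pairs from ends
`running` takes the values: 0 → 20 → 41 → 67 → 89

Answer: 89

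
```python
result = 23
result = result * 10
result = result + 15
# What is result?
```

Trace:
`result = 23` → result = 23
`result = result * 10` → result = 230
`result = result + 15` → result = 245
So result = 245

Answer: 245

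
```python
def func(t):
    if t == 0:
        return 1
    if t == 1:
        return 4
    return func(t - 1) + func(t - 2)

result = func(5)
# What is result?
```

Build up from base cases: func(0)=1, func(1)=4, func(2)=5, func(3)=9, func(4)=14, func(5)=23

Answer: 23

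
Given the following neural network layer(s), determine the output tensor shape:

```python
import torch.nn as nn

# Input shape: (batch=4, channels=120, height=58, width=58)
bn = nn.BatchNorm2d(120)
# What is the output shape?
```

Input: (4, 120, 58, 58) -> Output: (4, 120, 58, 58)

Answer: (4, 120, 58, 58)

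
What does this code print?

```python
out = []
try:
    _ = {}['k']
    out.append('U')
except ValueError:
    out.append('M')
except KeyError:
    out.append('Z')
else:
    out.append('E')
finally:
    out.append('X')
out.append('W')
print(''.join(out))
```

Execution trace: 'Z' (except KeyError) → 'X' (finally) → 'W' (after the try/except). Output: ZXW

Answer: ZXW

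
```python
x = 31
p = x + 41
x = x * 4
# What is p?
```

Trace:
`x = 31` → x = 31
`p = x + 41` → p = 72
`x = x * 4` → x = 124
So p = 72

Answer: 72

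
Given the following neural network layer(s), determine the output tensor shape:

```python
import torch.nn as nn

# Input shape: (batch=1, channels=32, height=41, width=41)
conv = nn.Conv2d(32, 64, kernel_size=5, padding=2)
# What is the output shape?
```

Input: (1, 32, 41, 41) -> Output: (1, 64, 41, 41)

Answer: (1, 64, 41, 41)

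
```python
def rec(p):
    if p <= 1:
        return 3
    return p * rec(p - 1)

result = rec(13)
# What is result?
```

rec(13) = 13 * 12 * 11 * 10 * 9 * 8 * 7 * 6 * 5 * 4 * 3 * 2 * 3 = 18681062400

Answer: 18681062400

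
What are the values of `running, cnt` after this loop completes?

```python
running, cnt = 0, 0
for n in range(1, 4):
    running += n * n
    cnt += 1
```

Sum of squares and count
`running, cnt` takes the values: (0, 0) → (1, 0) → (1, 1) → (5, 1) → (5, 2) → (14, 2) → (14, 3)

Answer: 14, 3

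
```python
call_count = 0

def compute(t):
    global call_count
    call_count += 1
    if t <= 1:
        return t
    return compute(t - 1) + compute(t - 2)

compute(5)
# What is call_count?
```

Calls(t) = 1 + Calls(t-1) + Calls(t-2); Calls(0)=Calls(1)=1. For t=5 this gives 15.

Answer: 15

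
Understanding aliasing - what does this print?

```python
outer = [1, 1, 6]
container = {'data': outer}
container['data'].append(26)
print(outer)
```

Key concept: dict holds reference to list.
Step by step:
`outer = [1, 1, 6]` → outer = [1, 1, 6]
`container = {'data': outer}` → container = {'data': [1, 1, 6]}
`container['data'].append(26)` → outer = [1, 1, 6, 26]; container = {'data': [1, 1, 6, 26]}
`print(outer)` → prints [1, 1, 6, 26]

Answer: [1, 1, 6, 26]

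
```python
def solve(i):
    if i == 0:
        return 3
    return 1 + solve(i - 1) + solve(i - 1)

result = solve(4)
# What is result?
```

solve(i) = 1 + 2·solve(i-1), solve(0)=3. Closed form: (3+1)·2^4 - 1 = 63.

Answer: 63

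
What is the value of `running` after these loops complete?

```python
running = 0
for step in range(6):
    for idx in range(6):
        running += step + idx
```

Sum of all step+idx for step,idx in 6x6
`running` takes the values: 0 → 1 → 3 → 6 → 10 → 15 → 16 → 18 → 21 → 25 → 30 → 36 → 38 → 41 → 45 → 50 → 56 → 63 → 66 → 70 → 75 → 81 → 88 → 96 → 100 → 105 → 111 → 118 → 126 → 135 → 140 → 146 → 153 → 161 → 170 → 180

Answer: 180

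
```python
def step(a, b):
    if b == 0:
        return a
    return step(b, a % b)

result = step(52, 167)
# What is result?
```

step(52, 167) -> step(167, 52) -> step(52, 11) -> step(11, 8) -> step(8, 3) -> step(3, 2) -> step(2, 1) -> step(1, 0) -> 1

Answer: 1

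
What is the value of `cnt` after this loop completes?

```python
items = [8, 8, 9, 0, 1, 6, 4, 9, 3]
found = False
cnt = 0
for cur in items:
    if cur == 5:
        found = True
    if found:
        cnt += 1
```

Count elements after first 5 in [8, 8, 9, 0, 1, 6, 4, 9, 3]
`cnt` takes the values: 0

Answer: 0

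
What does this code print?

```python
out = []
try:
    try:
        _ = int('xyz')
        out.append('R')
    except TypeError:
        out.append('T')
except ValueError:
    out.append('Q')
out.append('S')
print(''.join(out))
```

Execution trace: 'Q' (outer except ValueError) → 'S' (after the try/except). Output: QS

Answer: QS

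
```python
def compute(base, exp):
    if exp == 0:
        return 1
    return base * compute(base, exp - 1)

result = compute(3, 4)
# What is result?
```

compute(3, 4) = 3 * 3 * 3 * 3 = 81

Answer: 81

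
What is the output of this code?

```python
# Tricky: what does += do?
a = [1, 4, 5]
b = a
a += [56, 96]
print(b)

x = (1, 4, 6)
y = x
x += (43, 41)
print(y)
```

Key concept: += behavior differs for mutable vs immutable.
Step by step:
`a = [1, 4, 5]` → a = [1, 4, 5]
`b = a` → b = [1, 4, 5] (same object as a)
`a += [56, 96]` → a = [1, 4, 5, 56, 96] (same object as b); b = [1, 4, 5, 56, 96] (same object as a)
`print(b)` → prints [1, 4, 5, 56, 96]
`x = (1, 4, 6)` → x = (1, 4, 6)
`y = x` → y = (1, 4, 6)
`x += (43, 41)` → x = (1, 4, 6, 43, 41)
`print(y)` → prints (1, 4, 6)

Answer:
[1, 4, 5, 56, 96]
(1, 4, 6)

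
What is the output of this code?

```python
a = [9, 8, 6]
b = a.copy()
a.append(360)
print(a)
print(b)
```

Key concept: list.copy() creates independent copy.
Step by step:
`a = [9, 8, 6]` → a = [9, 8, 6]
`b = a.copy()` → b = [9, 8, 6]
`a.append(360)` → a = [9, 8, 6, 360]
`print(a)` → prints [9, 8, 6, 360]
`print(b)` → prints [9, 8, 6]

Answer:
[9, 8, 6, 360]
[9, 8, 6]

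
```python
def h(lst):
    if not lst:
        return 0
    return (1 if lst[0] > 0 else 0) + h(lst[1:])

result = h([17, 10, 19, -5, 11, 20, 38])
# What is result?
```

Count of positive elements in [17, 10, 19, -5, 11, 20, 38] = 6

Answer: 6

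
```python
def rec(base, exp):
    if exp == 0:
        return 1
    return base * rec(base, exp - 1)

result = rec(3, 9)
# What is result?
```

rec(3, 9) = 3 * 3 * 3 * 3 * 3 * 3 * 3 * 3 * 3 = 19683

Answer: 19683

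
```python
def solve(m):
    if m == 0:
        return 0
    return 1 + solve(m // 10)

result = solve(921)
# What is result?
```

Count of digits of 921: 3

Answer: 3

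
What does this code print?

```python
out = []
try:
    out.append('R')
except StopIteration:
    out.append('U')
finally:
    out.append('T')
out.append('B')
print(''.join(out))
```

Execution trace: 'R' (try body, no exception) → 'T' (finally) → 'B' (after the try/except). Output: RTB

Answer: RTB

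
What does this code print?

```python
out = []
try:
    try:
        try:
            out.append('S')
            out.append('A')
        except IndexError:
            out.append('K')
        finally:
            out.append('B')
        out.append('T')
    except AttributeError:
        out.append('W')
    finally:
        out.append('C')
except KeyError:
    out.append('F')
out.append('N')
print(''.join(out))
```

Execution trace: 'S' (inner try body) → 'A' (inner try body, no exception) → 'B' (inner finally) → 'T' (try body, no exception) → 'C' (finally) → 'N' (after the try/except). Output: SABTCN

Answer: SABTCN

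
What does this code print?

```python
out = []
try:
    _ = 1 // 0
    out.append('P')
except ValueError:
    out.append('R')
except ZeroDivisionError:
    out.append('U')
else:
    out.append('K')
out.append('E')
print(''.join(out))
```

Execution trace: 'U' (except ZeroDivisionError) → 'E' (after the try/except). Output: UE

Answer: UE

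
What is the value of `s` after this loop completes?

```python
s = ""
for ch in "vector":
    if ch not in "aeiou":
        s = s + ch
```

Remove vowels from 'vector'
`s` takes the values: "" → "v" → "vc" → "vct" → "vctr"

Answer: "vctr"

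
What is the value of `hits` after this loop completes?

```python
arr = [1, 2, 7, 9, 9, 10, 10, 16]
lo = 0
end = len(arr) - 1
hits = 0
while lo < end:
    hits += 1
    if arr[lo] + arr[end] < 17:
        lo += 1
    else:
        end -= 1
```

Steps to find pair summing to 17
`hits` takes the values: 0 → 1 → 2 → 3 → 4 → 5 → 6 → 7

Answer: 7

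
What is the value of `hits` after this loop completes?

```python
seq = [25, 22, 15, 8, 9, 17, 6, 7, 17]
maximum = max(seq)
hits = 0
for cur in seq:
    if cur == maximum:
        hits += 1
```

Count of max value 25 in [25, 22, 15, 8, 9, 17, 6, 7, 17]
`hits` takes the values: 0 → 1

Answer: 1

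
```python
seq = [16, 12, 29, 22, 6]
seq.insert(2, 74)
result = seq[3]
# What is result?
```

Trace:
`seq = [16, 12, 29, 22, 6]` → seq = [16, 12, 29, 22, 6]
`seq.insert(2, 74)` → seq = [16, 12, 74, 29, 22, 6]
`result = seq[3]` → result = 29
So result = 29

Answer: 29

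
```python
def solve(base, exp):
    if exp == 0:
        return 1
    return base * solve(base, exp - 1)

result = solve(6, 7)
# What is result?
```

solve(6, 7) = 6 * 6 * 6 * 6 * 6 * 6 * 6 = 279936

Answer: 279936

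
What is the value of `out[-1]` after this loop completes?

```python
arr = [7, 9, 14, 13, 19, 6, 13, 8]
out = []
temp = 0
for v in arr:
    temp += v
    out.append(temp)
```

Cumulative sum ends at 89
`out` takes the values: [] → [7] → [7, 16] → [7, 16, 30] → [7, 16, 30, 43] → [7, 16, 30, 43, 62] → [7, 16, 30, 43, 62, 68] → [7, 16, 30, 43, 62, 68, 81] → [7, 16, 30, 43, 62, 68, 81, 89]
So `out[-1]` = 89

Answer: 89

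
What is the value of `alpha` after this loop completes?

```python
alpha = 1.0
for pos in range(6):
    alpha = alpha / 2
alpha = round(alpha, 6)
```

Halving LR 6 times: 1 / 2^6
`alpha` takes the values: 1.0 → 0.5 → 0.25 → 0.125 → 0.0625 → 0.03125 → 0.015625

Answer: 0.015625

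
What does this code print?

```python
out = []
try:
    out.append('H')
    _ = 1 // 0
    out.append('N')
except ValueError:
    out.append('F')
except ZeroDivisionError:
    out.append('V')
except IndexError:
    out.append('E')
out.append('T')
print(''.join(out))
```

Execution trace: 'H' (try body) → 'V' (except ZeroDivisionError) → 'T' (after the try/except). Output: HVT

Answer: HVT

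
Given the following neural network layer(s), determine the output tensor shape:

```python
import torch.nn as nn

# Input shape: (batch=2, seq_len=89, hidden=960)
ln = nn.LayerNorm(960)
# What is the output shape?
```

Input: (2, 89, 960) -> Output: (2, 89, 960)

Answer: (2, 89, 960)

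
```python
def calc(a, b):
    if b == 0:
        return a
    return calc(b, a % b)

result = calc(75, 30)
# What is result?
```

calc(75, 30) -> calc(30, 15) -> calc(15, 0) -> 15

Answer: 15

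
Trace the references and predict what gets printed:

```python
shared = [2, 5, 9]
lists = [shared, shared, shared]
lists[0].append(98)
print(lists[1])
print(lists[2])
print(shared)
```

Key concept: list of same reference.
Step by step:
`shared = [2, 5, 9]` → shared = [2, 5, 9]
`lists = [shared, shared, shared]` → lists = [[2, 5, 9], [2, 5, 9], [2, 5, 9]]
`lists[0].append(98)` → shared = [2, 5, 9, 98]; lists = [[2, 5, 9, 98], [2, 5, 9, 98], [2, 5, 9, 98]]
`print(lists[1])` → prints [2, 5, 9, 98]
`print(lists[2])` → prints [2, 5, 9, 98]
`print(shared)` → prints [2, 5, 9, 98]

Answer:
[2, 5, 9, 98]
[2, 5, 9, 98]
[2, 5, 9, 98]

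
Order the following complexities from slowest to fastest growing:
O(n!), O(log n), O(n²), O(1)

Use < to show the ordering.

Ordered by growth rate: O(1) < O(log n) < O(n²) < O(n!)

Answer: O(1) < O(log n) < O(n²) < O(n!)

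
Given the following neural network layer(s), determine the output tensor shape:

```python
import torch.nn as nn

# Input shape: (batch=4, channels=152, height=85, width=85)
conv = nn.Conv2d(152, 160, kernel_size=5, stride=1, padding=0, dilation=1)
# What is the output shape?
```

Input: (4, 152, 85, 85) -> Output: (4, 160, 81, 81)

Answer: (4, 160, 81, 81)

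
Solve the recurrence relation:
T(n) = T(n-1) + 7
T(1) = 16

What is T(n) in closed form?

Unrolling: T(n) = T(1) + 7·(n-1) = 16 + 7(n-1) = 7n + 9.

Answer: T(n) = 7n + 9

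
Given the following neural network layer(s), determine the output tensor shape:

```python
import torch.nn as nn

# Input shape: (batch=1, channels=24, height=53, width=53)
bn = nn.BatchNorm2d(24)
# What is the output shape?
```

Input: (1, 24, 53, 53) -> Output: (1, 24, 53, 53)

Answer: (1, 24, 53, 53)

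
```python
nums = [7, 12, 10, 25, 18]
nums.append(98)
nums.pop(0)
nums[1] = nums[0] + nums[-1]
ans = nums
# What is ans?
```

Trace:
`nums = [7, 12, 10, 25, 18]` → nums = [7, 12, 10, 25, 18]
`nums.append(98)` → nums = [7, 12, 10, 25, 18, 98]
`nums.pop(0)` → nums = [12, 10, 25, 18, 98]
`nums[1] = nums[0] + nums[-1]` → nums = [12, 110, 25, 18, 98]
`ans = nums` → ans = [12, 110, 25, 18, 98]
So ans = [12, 110, 25, 18, 98]

Answer: [12, 110, 25, 18, 98]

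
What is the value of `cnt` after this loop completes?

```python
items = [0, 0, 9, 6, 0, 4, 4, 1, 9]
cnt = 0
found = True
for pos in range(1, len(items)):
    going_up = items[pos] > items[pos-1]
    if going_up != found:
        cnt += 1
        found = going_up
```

Count direction changes in [0, 0, 9, 6, 0, 4, 4, 1, 9]
`cnt` takes the values: 0 → 1 → 2 → 3 → 4 → 5 → 6

Answer: 6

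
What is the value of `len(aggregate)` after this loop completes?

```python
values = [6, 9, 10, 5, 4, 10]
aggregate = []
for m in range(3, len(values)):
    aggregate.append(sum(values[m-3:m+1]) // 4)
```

Number of 4-element averages
`aggregate` takes the values: [] → [7] → [7, 7] → [7, 7, 7]
So `len(aggregate)` = 3

Answer: 3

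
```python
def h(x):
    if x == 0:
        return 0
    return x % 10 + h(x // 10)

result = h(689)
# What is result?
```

Sum of digits of 689: 9 + 8 + 6 = 23

Answer: 23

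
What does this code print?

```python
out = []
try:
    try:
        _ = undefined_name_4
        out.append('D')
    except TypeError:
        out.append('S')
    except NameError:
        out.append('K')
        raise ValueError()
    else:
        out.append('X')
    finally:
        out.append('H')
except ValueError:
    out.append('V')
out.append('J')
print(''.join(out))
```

Execution trace: 'K' (inner except NameError) → 'H' (inner finally) → 'V' (outer except ValueError) → 'J' (after the try/except). Output: KHVJ

Answer: KHVJ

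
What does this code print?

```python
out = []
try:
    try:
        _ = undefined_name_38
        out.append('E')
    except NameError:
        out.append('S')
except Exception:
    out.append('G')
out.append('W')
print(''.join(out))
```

Execution trace: 'S' (inner except NameError) → 'W' (after the try/except). Output: SW

Answer: SW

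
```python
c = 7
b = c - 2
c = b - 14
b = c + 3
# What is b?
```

Trace:
`c = 7` → c = 7
`b = c - 2` → b = 5
`c = b - 14` → c = -9
`b = c + 3` → b = -6
So b = -6

Answer: -6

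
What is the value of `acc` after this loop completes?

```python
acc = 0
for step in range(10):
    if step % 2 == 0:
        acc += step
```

Sum of even numbers 0 to 9
`acc` takes the values: 0 → 2 → 6 → 12 → 20

Answer: 20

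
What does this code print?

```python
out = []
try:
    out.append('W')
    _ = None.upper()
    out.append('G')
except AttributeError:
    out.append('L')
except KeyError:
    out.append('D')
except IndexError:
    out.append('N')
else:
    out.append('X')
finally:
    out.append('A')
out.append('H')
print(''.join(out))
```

Execution trace: 'W' (try body) → 'L' (except AttributeError) → 'A' (finally) → 'H' (after the try/except). Output: WLAH

Answer: WLAH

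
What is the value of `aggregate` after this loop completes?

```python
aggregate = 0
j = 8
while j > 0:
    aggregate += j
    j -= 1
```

Sum 8 down to 1
`aggregate` takes the values: 0 → 8 → 15 → 21 → 26 → 30 → 33 → 35 → 36

Answer: 36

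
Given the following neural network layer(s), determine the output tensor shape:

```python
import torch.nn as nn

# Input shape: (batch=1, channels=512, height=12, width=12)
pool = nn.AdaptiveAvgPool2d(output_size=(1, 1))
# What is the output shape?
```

Input: (1, 512, 12, 12) -> Output: (1, 512, 1, 1)

Answer: (1, 512, 1, 1)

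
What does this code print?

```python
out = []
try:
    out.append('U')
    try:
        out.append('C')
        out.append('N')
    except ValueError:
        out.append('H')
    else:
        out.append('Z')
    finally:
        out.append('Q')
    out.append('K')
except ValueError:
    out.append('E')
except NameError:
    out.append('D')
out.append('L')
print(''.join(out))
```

Execution trace: 'U' (try body) → 'C' (inner try body) → 'N' (inner try body, no exception) → 'Z' (inner else) → 'Q' (inner finally) → 'K' (try body, no exception) → 'L' (after the try/except). Output: UCNZQKL

Answer: UCNZQKL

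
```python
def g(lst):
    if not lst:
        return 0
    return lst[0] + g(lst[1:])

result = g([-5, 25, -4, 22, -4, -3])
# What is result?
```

(-5) + 25 + (-4) + 22 + (-4) + (-3) + 0 = 31

Answer: 31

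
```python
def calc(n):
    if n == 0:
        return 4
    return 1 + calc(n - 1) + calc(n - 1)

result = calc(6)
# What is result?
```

calc(n) = 1 + 2·calc(n-1), calc(0)=4. Closed form: (4+1)·2^6 - 1 = 319.

Answer: 319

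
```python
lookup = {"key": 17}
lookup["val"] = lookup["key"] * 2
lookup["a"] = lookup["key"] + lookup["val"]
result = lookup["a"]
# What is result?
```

Trace:
`lookup = {"key": 17}` → lookup = {'key': 17}
`lookup["val"] = lookup["key"] * 2` → lookup = {'key': 17, 'val': 34}
`lookup["a"] = lookup["key"] + lookup["val"]` → lookup = {'key': 17, 'val': 34, 'a': 51}
`result = lookup["a"]` → result = 51
So result = 51

Answer: 51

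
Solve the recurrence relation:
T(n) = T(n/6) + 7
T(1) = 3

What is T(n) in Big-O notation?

Each step divides n by 6 and adds 7. After log_6(n) steps we reach T(1)=3. So T(n) = 7·log_6(n) + 3 = O(log n).

Answer: O(log n)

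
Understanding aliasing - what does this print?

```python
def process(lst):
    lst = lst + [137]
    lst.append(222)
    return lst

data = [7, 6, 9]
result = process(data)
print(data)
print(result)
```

Key concept: rebinding parameter vs mutation.
Step by step:
`data = [7, 6, 9]` → data = [7, 6, 9]
`result = process(data)` → result = [7, 6, 9, 137, 222]
`print(data)` → prints [7, 6, 9]
`print(result)` → prints [7, 6, 9, 137, 222]

Answer:
[7, 6, 9]
[7, 6, 9, 137, 222]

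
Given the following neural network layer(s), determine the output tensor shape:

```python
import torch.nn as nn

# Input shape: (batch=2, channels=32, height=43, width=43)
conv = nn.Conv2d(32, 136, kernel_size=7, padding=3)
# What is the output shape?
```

Input: (2, 32, 43, 43) -> Output: (2, 136, 43, 43)

Answer: (2, 136, 43, 43)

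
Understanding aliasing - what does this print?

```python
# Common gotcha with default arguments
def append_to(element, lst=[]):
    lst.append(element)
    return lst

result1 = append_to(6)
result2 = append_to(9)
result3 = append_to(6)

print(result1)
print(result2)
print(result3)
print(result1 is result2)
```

Key concept: mutable default argument gotcha.
Step by step:
`result1 = append_to(6)` → result1 = [6]
`result2 = append_to(9)` → result1 = [6, 9] (same object as result2); result2 = [6, 9] (same object as result1)
`result3 = append_to(6)` → result1 = [6, 9, 6] (same object as result2, result3); result2 = [6, 9, 6] (same object as result1, result3); result3 = [6, 9, 6] (same object as result1, result2)
`print(result1)` → prints [6, 9, 6]
`print(result2)` → prints [6, 9, 6]
`print(result3)` → prints [6, 9, 6]
`print(result1 is result2)` → prints True

Answer:
[6, 9, 6]
[6, 9, 6]
[6, 9, 6]
True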